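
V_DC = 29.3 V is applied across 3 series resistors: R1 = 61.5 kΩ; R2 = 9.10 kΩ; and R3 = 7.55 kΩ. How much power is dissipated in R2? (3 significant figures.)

P ≈ 1.28 mW

Series current I = V_DC/ΣR = 29.3/78.15 = 0.3749 mA.
V(R2) = I·R = 3.412 V; P = V·I = 3.412 × 0.3749 = 1.279 mW.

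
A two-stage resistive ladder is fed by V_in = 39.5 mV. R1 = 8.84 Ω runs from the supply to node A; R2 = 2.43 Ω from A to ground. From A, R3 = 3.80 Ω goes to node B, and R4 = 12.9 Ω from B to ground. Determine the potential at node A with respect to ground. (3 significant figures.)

Looking into the second stage from A: R3 + R4 = 16.70 Ω appears in parallel with R2.
Effective lower resistance at A: R2 ‖ 16.70 = 2.121 Ω.
V_A = 39.5 × 2.121/(8.84 + 2.121) = 7.644 mV.

V_A ≈ 7.64 mV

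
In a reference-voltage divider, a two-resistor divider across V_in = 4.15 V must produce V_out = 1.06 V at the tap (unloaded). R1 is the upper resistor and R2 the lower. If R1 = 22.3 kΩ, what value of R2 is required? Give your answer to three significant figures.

R2 ≈ 7.65 kΩ

V_out/V_in = R2/(R1+R2) = 0.2554.
So R2 = R1 · V_out/(V_in − V_out) = 22.3 × 1.06/(4.15 − 1.06) = 22.3 × 0.3430 = 7.650 kΩ.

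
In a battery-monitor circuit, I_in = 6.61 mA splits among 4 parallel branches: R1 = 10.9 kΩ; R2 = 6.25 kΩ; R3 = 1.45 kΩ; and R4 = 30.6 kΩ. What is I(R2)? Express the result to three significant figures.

Conductances: ΣG = 1/10.9 + 1/6.25 + 1/1.45 + 1/30.6 = 0.9741 (1/kΩ).
Current divider: I(R2) = I_in · G_k/ΣG = 6.61 × (0.1600/0.9741) = 6.61 × 0.1643 = 1.086 mA.

I ≈ 1.09 mA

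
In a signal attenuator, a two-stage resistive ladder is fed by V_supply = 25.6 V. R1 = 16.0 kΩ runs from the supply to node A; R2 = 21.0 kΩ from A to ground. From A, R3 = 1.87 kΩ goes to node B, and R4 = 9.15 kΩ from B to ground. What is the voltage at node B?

The second stage (R3 + R4 = 11.02 kΩ) loads node A in parallel with R2.
R2 ‖ (R3+R4) = 7.227 kΩ.
V_A = 25.6 × 7.227/(16.0 + 7.227) = 7.966 V.
Stage 2 is unloaded, so V_B = V_A · R4/(R3+R4) = 7.966 × 9.15/11.02 = 6.614 V.

V_B ≈ 6.61 V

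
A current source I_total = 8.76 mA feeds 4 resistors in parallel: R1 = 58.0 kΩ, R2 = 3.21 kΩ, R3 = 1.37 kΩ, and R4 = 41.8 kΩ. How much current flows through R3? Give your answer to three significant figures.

Total conductance ΣG = 1/58.0 + 1/3.21 + 1/1.37 + 1/41.8 = 1.083 (units of 1/kΩ).
R3 takes the fraction G_k/ΣG = 0.7299/1.083 = 0.6742, so I = 8.76 × 0.6742 = 5.906 mA.

I ≈ 5.91 mA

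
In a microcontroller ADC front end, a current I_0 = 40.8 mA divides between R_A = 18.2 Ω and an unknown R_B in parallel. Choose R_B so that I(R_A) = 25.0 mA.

Two-branch current divider: I_A = I_0 · R_B/(R_A + R_B).
With f = 0.6127, R_B = R_A · f/(1−f) = 18.2 × 1.582 = 28.80 Ω.

R_B ≈ 28.8 Ω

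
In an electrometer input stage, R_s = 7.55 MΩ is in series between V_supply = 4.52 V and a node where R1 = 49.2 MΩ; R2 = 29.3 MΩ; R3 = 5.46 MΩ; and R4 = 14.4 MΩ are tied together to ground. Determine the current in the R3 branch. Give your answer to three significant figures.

I ≈ 0.249 µA

Equivalent of the parallel group: R_p = 3.257 MΩ.
V_A by voltage divider: V_A = 4.52 × 3.257/(7.55 + 3.257) = 1.362 V.
Branch current I = V_A/R3 = 1.362/5.46 = 0.2495 µA.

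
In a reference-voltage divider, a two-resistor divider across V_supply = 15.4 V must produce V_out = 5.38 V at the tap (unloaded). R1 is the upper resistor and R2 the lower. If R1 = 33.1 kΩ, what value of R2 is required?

Required fraction k = V_out/V_supply = 0.3494.
So R2 = R1 · V_out/(V_supply − V_out) = 33.1 × 5.38/(15.4 − 5.38) = 33.1 × 0.5369 = 17.77 kΩ.

R2 ≈ 17.8 kΩ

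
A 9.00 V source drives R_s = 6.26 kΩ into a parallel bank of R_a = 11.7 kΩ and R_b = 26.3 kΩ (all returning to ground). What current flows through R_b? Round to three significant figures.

I ≈ 0.193 mA

Parallel bank: R_p = 1/(1/11.7 + 1/26.3) = 8.098 kΩ.
V_A = 9.00 × 8.098/14.36 = 5.076 V.
I(R_b) = V_A / R_b = 5.076/26.3 = 0.1930 mA.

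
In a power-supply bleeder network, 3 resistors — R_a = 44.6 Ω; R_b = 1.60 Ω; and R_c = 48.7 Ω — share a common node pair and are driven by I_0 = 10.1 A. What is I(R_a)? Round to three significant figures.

ΣG = 1/44.6 + 1/1.60 + 1/48.7 = 0.6680.
Current divider: I(R_a) = I_0 · G_k/ΣG = 10.1 × (0.02242/0.6680) = 10.1 × 0.03357 = 0.3390 A.

I ≈ 0.339 A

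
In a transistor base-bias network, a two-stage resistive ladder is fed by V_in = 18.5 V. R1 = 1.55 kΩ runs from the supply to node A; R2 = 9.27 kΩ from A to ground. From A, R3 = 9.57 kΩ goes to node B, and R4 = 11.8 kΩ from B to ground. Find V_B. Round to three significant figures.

V_B ≈ 8.24 V

Looking into the second stage from A: R3 + R4 = 21.37 kΩ appears in parallel with R2.
Effective lower resistance at A: R2 ‖ 21.37 = 6.465 kΩ.
So V_A = 18.5 × 0.8066 = 14.92 V.
Stage 2 is unloaded, so V_B = V_A · R4/(R3+R4) = 14.92 × 11.8/21.37 = 8.240 V.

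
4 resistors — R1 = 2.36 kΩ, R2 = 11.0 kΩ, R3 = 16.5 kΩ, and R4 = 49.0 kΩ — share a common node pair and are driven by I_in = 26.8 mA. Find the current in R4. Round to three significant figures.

I ≈ 0.918 mA

Conductances: ΣG = 1/2.36 + 1/11.0 + 1/16.5 + 1/49.0 = 0.5957 (1/kΩ).
By the current-divider rule, I = I_in · G_k/ΣG = 26.8 × 0.03426 = 0.9182 mA.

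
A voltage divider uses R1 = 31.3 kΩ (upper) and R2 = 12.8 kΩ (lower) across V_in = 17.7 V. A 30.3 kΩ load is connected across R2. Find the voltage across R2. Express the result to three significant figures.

First combine the lower leg with the load: R2 ‖ R_L = 8.999 kΩ.
Voltage divider with the loaded lower leg: V_out = 17.7 × 8.999/(31.3 + 8.999) = 17.7 × 0.2233 = 3.952 V.
(Unloaded it would be 5.14 V; the load pulls it down.)

V_out ≈ 3.95 V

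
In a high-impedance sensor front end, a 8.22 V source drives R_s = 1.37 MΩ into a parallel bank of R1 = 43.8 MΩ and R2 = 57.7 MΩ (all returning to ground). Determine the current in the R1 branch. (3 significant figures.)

Parallel bank: R_p = 1/(1/43.8 + 1/57.7) = 24.90 MΩ.
V_A by voltage divider: V_A = 8.22 × 24.90/(1.37 + 24.90) = 7.791 V.
I(R1) = V_A / R1 = 7.791/43.8 = 0.1779 µA.

I ≈ 0.178 µA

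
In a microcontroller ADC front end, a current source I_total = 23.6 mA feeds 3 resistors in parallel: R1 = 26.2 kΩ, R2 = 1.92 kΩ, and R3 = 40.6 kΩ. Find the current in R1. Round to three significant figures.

I ≈ 1.54 mA

ΣG = 1/26.2 + 1/1.92 + 1/40.6 = 0.5836.
By the current-divider rule, I = I_total · G_k/ΣG = 23.6 × 0.06540 = 1.543 mA.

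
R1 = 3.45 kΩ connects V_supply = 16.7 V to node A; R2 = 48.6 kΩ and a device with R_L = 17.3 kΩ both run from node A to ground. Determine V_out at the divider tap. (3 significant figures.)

V_out ≈ 13.1 V

The load sits in parallel with R2, giving an effective lower resistance R2' = R2·R_L/(R2+R_L) = 12.76 kΩ.
Then V_out = V_supply · R2'/(R1 + R2') = 16.7 × 12.76/16.21 = 13.15 V.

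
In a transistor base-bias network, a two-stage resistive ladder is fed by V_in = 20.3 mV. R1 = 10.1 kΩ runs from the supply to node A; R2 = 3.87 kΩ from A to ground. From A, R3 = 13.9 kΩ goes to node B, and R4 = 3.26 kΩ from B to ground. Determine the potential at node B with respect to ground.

Looking into the second stage from A: R3 + R4 = 17.16 kΩ appears in parallel with R2.
Effective lower resistance at A: R2 ‖ 17.16 = 3.158 kΩ.
So V_A = 20.3 × 0.2382 = 4.835 mV.
V_B = V_A × 0.1900 = 0.9186 mV.

V_B ≈ 0.919 mV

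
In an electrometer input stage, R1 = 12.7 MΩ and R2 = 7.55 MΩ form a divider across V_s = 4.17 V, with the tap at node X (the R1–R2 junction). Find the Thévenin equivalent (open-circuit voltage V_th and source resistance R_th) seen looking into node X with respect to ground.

Open-circuit (no load on X): V_th = V_s · R2/(R1 + R2) = 4.17 × 7.55/(12.70 + 7.55) = 1.555 V.
With V_s suppressed (replaced by a short), R_th = R1 ‖ R2 = (12.70 × 7.55)/(12.70 + 7.55) = 4.735 MΩ.

V_th ≈ 1.55 V, R_th ≈ 4.74 MΩ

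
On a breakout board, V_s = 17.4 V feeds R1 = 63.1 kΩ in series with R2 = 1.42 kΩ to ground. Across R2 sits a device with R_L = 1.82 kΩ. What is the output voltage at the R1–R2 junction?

First combine the lower leg with the load: R2 ‖ R_L = 0.7977 kΩ.
Voltage divider with the loaded lower leg: V_out = 17.4 × 0.7977/(63.1 + 0.7977) = 17.4 × 0.01248 = 0.2172 V.

V_out ≈ 0.217 V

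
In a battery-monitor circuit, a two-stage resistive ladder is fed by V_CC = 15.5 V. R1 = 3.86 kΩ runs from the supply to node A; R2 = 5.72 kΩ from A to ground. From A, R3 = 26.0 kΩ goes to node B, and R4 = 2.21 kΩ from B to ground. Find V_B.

V_B ≈ 0.670 V

Node A sees R2 in parallel with the series input of stage 2, R3 + R4 = 28.21 kΩ.
R2 ‖ (R3+R4) = 4.756 kΩ.
V_A = 15.5 × 4.756/(3.86 + 4.756) = 8.556 V.
V_B = V_A × 0.07834 = 0.6703 V.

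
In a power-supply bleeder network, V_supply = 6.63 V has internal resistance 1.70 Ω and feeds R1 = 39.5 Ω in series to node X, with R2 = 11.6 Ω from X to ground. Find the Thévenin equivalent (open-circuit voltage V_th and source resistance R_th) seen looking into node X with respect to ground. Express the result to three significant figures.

R1' = 1.70 + 39.5 = 41.20 Ω (source resistance + R1).
Open-circuit (no load on X): V_th = V_supply · R2/(R1' + R2) = 6.63 × 11.6/(41.20 + 11.6) = 1.457 V.
Zeroing V_supply shorts the top of R1' to ground, so R_th = R1' ‖ R2 = 9.052 Ω.

V_th ≈ 1.46 V, R_th ≈ 9.05 Ω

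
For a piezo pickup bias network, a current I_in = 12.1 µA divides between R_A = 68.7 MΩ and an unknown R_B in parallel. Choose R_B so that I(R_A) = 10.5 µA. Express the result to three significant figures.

The fraction through R_A equals R_B/(R_A+R_B).
With f = 0.8678, R_B = R_A · f/(1−f) = 68.7 × 6.562 = 450.8 MΩ.

R_B ≈ 451 MΩ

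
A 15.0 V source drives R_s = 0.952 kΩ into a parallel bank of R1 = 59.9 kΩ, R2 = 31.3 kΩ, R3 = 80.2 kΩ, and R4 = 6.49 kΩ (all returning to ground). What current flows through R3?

I ≈ 0.155 mA

Combine the parallel branches: R_p = (1/59.9 + 1/31.3 + 1/80.2 + 1/6.49)⁻¹ = 4.647 kΩ.
Node voltage V_A = V_CC · R_p/(R_s + R_p) = 15.0 × 0.8300 = 12.45 V.
I(R3) = V_A / R3 = 12.45/80.2 = 0.1552 mA.
(Equivalently: I_total = 2.679 mA, then current-divider fraction G_k/ΣG = 0.05794.)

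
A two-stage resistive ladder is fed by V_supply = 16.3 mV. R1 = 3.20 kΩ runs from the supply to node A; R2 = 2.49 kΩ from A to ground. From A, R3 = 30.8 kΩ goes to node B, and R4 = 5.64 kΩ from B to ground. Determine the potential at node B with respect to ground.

Looking into the second stage from A: R3 + R4 = 36.44 kΩ appears in parallel with R2.
R2 ‖ (R3+R4) = 2.331 kΩ.
V_A = 16.3 × 2.331/(3.20 + 2.331) = 6.869 mV.
Stage 2 is unloaded, so V_B = V_A · R4/(R3+R4) = 6.869 × 5.64/36.44 = 1.063 mV.

V_B ≈ 1.06 mV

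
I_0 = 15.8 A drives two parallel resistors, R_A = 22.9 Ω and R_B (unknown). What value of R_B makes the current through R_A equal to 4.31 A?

R_B ≈ 8.59 Ω

Two-branch current divider: I_A = I_0 · R_B/(R_A + R_B).
With f = 0.2728, R_B = R_A · f/(1−f) = 22.9 × 0.3751 = 8.590 Ω.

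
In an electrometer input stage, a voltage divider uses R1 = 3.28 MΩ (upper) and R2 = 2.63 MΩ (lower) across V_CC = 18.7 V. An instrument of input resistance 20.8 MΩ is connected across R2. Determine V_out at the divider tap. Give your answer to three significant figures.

The load sits in parallel with R2, giving an effective lower resistance R2' = R2·R_L/(R2+R_L) = 2.335 MΩ.
Voltage divider with the loaded lower leg: V_out = 18.7 × 2.335/(3.28 + 2.335) = 18.7 × 0.4158 = 7.776 V.
(Unloaded it would be 8.32 V; the load pulls it down.)

V_out ≈ 7.78 V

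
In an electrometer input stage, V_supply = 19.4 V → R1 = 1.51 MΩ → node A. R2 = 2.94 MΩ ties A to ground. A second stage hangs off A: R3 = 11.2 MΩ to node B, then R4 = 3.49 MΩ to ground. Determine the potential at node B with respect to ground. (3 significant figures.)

V_B ≈ 2.85 V

Looking into the second stage from A: R3 + R4 = 14.69 MΩ appears in parallel with R2.
Effective lower resistance at A: R2 ‖ 14.69 = 2.450 MΩ.
V_A = 19.4 × 2.450/(1.51 + 2.450) = 12.00 V.
Stage 2 is unloaded, so V_B = V_A · R4/(R3+R4) = 12.00 × 3.49/14.69 = 2.851 V.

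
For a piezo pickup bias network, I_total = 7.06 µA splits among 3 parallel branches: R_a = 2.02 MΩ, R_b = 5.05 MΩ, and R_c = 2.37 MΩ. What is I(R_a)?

I ≈ 3.13 µA

ΣG = 1/2.02 + 1/5.05 + 1/2.37 = 1.115.
R_a takes the fraction G_k/ΣG = 0.4950/1.115 = 0.4440, so I = 7.06 × 0.4440 = 3.135 µA.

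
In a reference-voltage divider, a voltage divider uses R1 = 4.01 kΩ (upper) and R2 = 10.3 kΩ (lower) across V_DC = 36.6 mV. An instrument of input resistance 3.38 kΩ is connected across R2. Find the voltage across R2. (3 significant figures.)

R2 ‖ R_L = (10.3 × 3.38)/(10.3 + 3.38) = 2.545 kΩ.
Voltage divider with the loaded lower leg: V_out = 36.6 × 2.545/(4.01 + 2.545) = 36.6 × 0.3882 = 14.21 mV.

V_out ≈ 14.2 mV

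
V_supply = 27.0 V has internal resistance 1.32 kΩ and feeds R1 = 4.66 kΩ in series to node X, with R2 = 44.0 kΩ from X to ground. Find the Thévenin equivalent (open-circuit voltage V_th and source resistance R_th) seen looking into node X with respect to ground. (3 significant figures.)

R1' = 1.32 + 4.66 = 5.980 kΩ (source resistance + R1).
V_th is the unloaded tap voltage: V_supply · R2/(R1'+R2) = 27.0 × 0.8804 = 23.77 V.
Zeroing V_supply shorts the top of R1' to ground, so R_th = R1' ‖ R2 = 5.265 kΩ.

V_th ≈ 23.8 V, R_th ≈ 5.26 kΩ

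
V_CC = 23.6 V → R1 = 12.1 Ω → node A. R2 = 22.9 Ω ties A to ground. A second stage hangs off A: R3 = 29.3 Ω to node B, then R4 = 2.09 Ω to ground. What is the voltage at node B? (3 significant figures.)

V_B ≈ 0.821 V

Node A sees R2 in parallel with the series input of stage 2, R3 + R4 = 31.39 Ω.
R2 ‖ (R3+R4) = 13.24 Ω.
First divider: V_A = V_CC · 13.24/(12.1 + 13.24) = 12.33 V.
Stage 2 is unloaded, so V_B = V_A · R4/(R3+R4) = 12.33 × 2.09/31.39 = 0.8210 V.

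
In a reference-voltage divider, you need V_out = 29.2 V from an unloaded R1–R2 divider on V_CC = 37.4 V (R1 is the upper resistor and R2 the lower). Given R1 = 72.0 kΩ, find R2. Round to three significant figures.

The divider ratio is R2/(R1+R2) = 29.2/37.4 = 0.7807.
So R2 = R1 · V_out/(V_CC − V_out) = 72.0 × 29.2/(37.4 − 29.2) = 72.0 × 3.561 = 256.4 kΩ.

R2 ≈ 256 kΩ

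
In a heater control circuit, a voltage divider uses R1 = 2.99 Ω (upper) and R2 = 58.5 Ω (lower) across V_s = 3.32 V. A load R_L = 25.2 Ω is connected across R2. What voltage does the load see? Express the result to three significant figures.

First combine the lower leg with the load: R2 ‖ R_L = 17.61 Ω.
Then V_out = V_s · R2'/(R1 + R2') = 3.32 × 17.61/20.60 = 2.838 V.

V_out ≈ 2.84 V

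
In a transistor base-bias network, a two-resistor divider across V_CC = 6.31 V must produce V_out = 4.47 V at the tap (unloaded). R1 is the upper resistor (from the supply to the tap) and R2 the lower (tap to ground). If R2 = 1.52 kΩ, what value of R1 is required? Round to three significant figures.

The divider ratio is R2/(R1+R2) = 4.47/6.31 = 0.7084.
So R1 = R2 · (V_CC/V_out − 1) = 1.52 × (6.31/4.47 − 1) = 1.52 × 0.4116 = 0.6257 kΩ.

R1 ≈ 0.626 kΩ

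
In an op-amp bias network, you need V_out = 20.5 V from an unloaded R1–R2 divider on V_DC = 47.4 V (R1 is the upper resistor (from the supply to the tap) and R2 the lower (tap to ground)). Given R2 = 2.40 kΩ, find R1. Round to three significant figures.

Required fraction k = V_out/V_DC = 0.4325.
So R1 = R2 · (V_DC/V_out − 1) = 2.40 × (47.4/20.5 − 1) = 2.40 × 1.312 = 3.149 kΩ.

R1 ≈ 3.15 kΩ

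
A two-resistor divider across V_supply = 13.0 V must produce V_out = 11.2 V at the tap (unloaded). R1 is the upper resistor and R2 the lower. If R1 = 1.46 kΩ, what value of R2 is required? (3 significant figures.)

Required fraction k = V_out/V_supply = 0.8615.
R2 = R1 · 0.8615/(1 − 0.8615) = 9.084 kΩ.

R2 ≈ 9.08 kΩ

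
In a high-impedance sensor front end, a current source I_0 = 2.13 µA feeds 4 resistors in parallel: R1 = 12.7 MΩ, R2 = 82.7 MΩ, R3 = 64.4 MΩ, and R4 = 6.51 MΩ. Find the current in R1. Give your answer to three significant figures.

I ≈ 0.645 µA

ΣG = 1/12.7 + 1/82.7 + 1/64.4 + 1/6.51 = 0.2600.
R1 takes the fraction G_k/ΣG = 0.07874/0.2600 = 0.3029, so I = 2.13 × 0.3029 = 0.6451 µA.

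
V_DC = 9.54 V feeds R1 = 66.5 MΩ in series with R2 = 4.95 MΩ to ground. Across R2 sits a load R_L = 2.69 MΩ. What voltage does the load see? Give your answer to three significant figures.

V_out ≈ 0.244 V

First combine the lower leg with the load: R2 ‖ R_L = 1.743 MΩ.
Voltage divider with the loaded lower leg: V_out = 9.54 × 1.743/(66.5 + 1.743) = 9.54 × 0.02554 = 0.2436 V.
(Unloaded it would be 0.661 V; the load pulls it down.)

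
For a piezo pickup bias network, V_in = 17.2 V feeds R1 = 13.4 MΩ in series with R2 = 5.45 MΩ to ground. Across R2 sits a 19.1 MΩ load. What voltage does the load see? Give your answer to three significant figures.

The load sits in parallel with R2, giving an effective lower resistance R2' = R2·R_L/(R2+R_L) = 4.240 MΩ.
Then V_out = V_in · R2'/(R1 + R2') = 17.2 × 4.240/17.64 = 4.134 V.

V_out ≈ 4.13 V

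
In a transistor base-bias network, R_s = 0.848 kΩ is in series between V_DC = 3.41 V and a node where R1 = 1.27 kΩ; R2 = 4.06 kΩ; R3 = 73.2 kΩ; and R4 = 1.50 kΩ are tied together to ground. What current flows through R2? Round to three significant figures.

I ≈ 0.342 mA

Combine the parallel branches: R_p = (1/1.27 + 1/4.06 + 1/73.2 + 1/1.50)⁻¹ = 0.5834 kΩ.
V_A by voltage divider: V_A = 3.41 × 0.5834/(0.848 + 0.5834) = 1.390 V.
Branch current I = V_A/R2 = 1.390/4.06 = 0.3423 mA.
(Equivalently: I_total = 2.382 mA, then current-divider fraction G_k/ΣG = 0.1437.)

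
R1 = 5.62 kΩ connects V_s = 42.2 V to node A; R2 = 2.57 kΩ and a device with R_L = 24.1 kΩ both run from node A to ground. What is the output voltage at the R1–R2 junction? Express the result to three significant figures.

V_out ≈ 12.3 V

R2 ‖ R_L = (2.57 × 24.1)/(2.57 + 24.1) = 2.322 kΩ.
Then V_out = V_s · R2'/(R1 + R2') = 42.2 × 2.322/7.942 = 12.34 V.
(Unloaded it would be 13.2 V; the load pulls it down.)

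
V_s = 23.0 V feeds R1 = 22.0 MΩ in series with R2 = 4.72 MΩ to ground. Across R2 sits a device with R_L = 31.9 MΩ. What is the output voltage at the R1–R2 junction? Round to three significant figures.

V_out ≈ 3.62 V

The load sits in parallel with R2, giving an effective lower resistance R2' = R2·R_L/(R2+R_L) = 4.112 MΩ.
Voltage divider with the loaded lower leg: V_out = 23.0 × 4.112/(22.0 + 4.112) = 23.0 × 0.1575 = 3.622 V.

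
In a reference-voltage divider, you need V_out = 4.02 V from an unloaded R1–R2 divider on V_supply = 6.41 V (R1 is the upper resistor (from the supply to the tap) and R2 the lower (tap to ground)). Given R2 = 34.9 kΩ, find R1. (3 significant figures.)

R1 ≈ 20.7 kΩ

Required fraction k = V_out/V_supply = 0.6271.
So R1 = R2 · (V_supply/V_out − 1) = 34.9 × (6.41/4.02 − 1) = 34.9 × 0.5945 = 20.75 kΩ.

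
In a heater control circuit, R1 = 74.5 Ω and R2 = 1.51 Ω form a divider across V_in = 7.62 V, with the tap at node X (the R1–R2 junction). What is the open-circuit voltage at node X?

With X open, the divider is unloaded: V_th = 7.62 × 1.51/76.01 = 0.1514 V.

V_th ≈ 0.151 V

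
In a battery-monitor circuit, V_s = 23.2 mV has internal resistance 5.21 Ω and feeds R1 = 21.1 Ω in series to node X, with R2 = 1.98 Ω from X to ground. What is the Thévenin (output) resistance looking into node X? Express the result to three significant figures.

R_th ≈ 1.84 Ω

R1' = 5.21 + 21.1 = 26.31 Ω (source resistance + R1).
With V_s suppressed (replaced by a short), R_th = R1' ‖ R2 = (26.31 × 1.98)/(26.31 + 1.98) = 1.841 Ω.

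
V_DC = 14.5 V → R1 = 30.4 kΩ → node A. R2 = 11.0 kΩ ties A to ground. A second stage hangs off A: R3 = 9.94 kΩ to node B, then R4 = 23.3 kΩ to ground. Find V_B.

V_B ≈ 2.17 V

The second stage (R3 + R4 = 33.24 kΩ) loads node A in parallel with R2.
R2 ‖ (R3+R4) = 8.265 kΩ.
So V_A = 14.5 × 0.2138 = 3.099 V.
Stage 2 is unloaded, so V_B = V_A · R4/(R3+R4) = 3.099 × 23.3/33.24 = 2.173 V.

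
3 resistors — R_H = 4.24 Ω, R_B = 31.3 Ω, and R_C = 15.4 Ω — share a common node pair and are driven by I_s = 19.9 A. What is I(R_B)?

ΣG = 1/4.24 + 1/31.3 + 1/15.4 = 0.3327.
By the current-divider rule, I = I_s · G_k/ΣG = 19.9 × 0.09602 = 1.911 A.

I ≈ 1.91 A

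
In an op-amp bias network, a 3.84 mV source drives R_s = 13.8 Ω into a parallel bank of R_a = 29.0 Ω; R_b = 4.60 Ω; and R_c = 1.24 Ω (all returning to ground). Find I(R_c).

I ≈ 0.198 mA

Combine the parallel branches: R_p = (1/29.0 + 1/4.60 + 1/1.24)⁻¹ = 0.9449 Ω.
Node voltage V_A = V_supply · R_p/(R_s + R_p) = 3.84 × 0.06408 = 0.2461 mV.
Branch current I = V_A/R_c = 0.2461/1.24 = 0.1984 mA.
(Equivalently: I_total = 0.2604 mA, then current-divider fraction G_k/ΣG = 0.7620.)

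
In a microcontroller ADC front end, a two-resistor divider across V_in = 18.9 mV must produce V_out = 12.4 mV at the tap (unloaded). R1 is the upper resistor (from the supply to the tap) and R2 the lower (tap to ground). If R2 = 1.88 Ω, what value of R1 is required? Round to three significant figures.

The divider ratio is R2/(R1+R2) = 12.4/18.9 = 0.6561.
R1 = R2·(1/k − 1) = 1.88 × 0.5242 = 0.9855 Ω.

R1 ≈ 0.985 Ω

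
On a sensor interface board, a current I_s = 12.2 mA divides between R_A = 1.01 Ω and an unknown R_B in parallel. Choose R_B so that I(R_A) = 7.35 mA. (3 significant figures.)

R_B ≈ 1.53 Ω

The fraction through R_A equals R_B/(R_A+R_B).
7.35/12.2 = R_B/(R_A + R_B) → R_B = R_A · (0.6025)/(1 − 0.6025) = 1.01 × 1.515 = 1.531 Ω.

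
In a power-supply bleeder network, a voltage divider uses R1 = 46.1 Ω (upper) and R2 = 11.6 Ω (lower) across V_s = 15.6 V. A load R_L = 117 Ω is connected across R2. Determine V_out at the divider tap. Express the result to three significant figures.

R2 ‖ R_L = (11.6 × 117)/(11.6 + 117) = 10.55 Ω.
Then V_out = V_s · R2'/(R1 + R2') = 15.6 × 10.55/56.65 = 2.906 V.

V_out ≈ 2.91 V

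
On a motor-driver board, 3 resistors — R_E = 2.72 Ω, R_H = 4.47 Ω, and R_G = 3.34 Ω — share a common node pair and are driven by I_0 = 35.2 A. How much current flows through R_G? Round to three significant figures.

I ≈ 11.8 A

Total conductance ΣG = 1/2.72 + 1/4.47 + 1/3.34 = 0.8908 (units of 1/Ω).
By the current-divider rule, I = I_0 · G_k/ΣG = 35.2 × 0.3361 = 11.83 A.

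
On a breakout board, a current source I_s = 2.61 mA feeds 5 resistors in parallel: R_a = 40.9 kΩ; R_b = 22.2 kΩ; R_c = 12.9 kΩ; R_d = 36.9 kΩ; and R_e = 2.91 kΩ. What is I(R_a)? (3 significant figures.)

I ≈ 0.123 mA

Total conductance ΣG = 1/40.9 + 1/22.2 + 1/12.9 + 1/36.9 + 1/2.91 = 0.5178 (units of 1/kΩ).
R_a takes the fraction G_k/ΣG = 0.02445/0.5178 = 0.04722, so I = 2.61 × 0.04722 = 0.1233 mA.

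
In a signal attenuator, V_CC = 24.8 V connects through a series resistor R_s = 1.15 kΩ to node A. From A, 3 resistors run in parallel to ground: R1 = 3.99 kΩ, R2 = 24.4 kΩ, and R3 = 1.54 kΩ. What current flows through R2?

I ≈ 0.488 mA

Equivalent of the parallel group: R_p = 1.063 kΩ.
Node voltage V_A = V_CC · R_p/(R_s + R_p) = 24.8 × 0.4803 = 11.91 V.
Branch current I = V_A/R2 = 11.91/24.4 = 0.4882 mA.
(Equivalently: I_total = 11.21 mA, then current-divider fraction G_k/ΣG = 0.04356.)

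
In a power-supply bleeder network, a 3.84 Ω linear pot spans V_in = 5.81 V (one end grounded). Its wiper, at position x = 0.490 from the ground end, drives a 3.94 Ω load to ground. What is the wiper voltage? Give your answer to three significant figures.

V_out ≈ 2.29 V

Split the track: R_lower = x·R_p = 1.882 Ω, R_upper = (1−x)·R_p = 1.958 Ω.
(x·R_p) ‖ R_L = 1.273 Ω.
V_out = 5.81 × 1.273/(1.958 + 1.273) = 2.289 V.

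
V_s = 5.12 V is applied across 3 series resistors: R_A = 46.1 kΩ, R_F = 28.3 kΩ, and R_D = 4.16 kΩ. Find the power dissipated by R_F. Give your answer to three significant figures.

The common current is I = 5.12/78.56 = 0.06517 mA.
P = I²R = 0.004248 × 28.3 = 0.1202 mW.

P ≈ 0.120 mW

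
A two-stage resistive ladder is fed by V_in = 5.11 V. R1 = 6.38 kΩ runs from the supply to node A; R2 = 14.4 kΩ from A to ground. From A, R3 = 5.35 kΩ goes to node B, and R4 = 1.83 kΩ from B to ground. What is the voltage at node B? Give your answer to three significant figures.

The second stage (R3 + R4 = 7.180 kΩ) loads node A in parallel with R2.
R2 ‖ (R3+R4) = 4.791 kΩ.
First divider: V_A = V_in · 4.791/(6.38 + 4.791) = 2.192 V.
V_B = V_A × 0.2549 = 0.5586 V.

V_B ≈ 0.559 V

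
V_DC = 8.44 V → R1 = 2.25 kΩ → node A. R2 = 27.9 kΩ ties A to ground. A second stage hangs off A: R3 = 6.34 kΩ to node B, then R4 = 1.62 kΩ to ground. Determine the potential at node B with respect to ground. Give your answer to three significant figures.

Node A sees R2 in parallel with the series input of stage 2, R3 + R4 = 7.960 kΩ.
R2 ‖ (R3+R4) = 6.193 kΩ.
V_A = 8.44 × 6.193/(2.25 + 6.193) = 6.191 V.
V_B = V_A × 0.2035 = 1.260 V.

V_B ≈ 1.26 V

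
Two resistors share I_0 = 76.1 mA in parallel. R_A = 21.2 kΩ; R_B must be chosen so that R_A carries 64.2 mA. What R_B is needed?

R_B ≈ 114 kΩ

In a two-way split, I_A/I_0 = R_B/(R_A + R_B).
64.2/76.1 = R_B/(R_A + R_B) → R_B = R_A · (0.8436)/(1 − 0.8436) = 21.2 × 5.395 = 114.4 kΩ.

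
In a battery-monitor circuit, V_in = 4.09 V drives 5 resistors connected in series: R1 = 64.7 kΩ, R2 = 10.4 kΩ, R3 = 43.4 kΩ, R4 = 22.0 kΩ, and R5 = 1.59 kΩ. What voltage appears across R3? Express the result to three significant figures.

V ≈ 1.25 V

Total series resistance ΣR = 64.7 + 10.4 + 43.4 + 22.0 + 1.59 = 142.1 kΩ.
V = V_in · R/ΣR = 4.09 × 0.3054 = 1.249 V.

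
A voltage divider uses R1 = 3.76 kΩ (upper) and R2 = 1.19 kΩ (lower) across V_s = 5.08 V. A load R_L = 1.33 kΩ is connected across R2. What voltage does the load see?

R2 ‖ R_L = (1.19 × 1.33)/(1.19 + 1.33) = 0.6281 kΩ.
Now apply the divider: V_out = 5.08 × 0.1431 = 0.7271 V.

V_out ≈ 0.727 V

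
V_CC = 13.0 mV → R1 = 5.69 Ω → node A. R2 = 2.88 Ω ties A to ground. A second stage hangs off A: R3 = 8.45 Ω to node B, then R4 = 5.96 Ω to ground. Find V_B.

Node A sees R2 in parallel with the series input of stage 2, R3 + R4 = 14.41 Ω.
R2 ‖ (R3+R4) = 2.400 Ω.
V_A = 13.0 × 2.400/(5.69 + 2.400) = 3.857 mV.
V_B = V_A × 0.4136 = 1.595 mV.

V_B ≈ 1.60 mV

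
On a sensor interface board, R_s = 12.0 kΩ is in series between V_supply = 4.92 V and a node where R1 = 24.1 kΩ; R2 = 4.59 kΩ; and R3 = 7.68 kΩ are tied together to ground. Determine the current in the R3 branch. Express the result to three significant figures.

I ≈ 0.113 mA

Combine the parallel branches: R_p = (1/24.1 + 1/4.59 + 1/7.68)⁻¹ = 2.567 kΩ.
V_A by voltage divider: V_A = 4.92 × 2.567/(12.0 + 2.567) = 0.8670 V.
Branch current I = V_A/R3 = 0.8670/7.68 = 0.1129 mA.
(Equivalently: I_total = 0.3378 mA, then current-divider fraction G_k/ΣG = 0.3342.)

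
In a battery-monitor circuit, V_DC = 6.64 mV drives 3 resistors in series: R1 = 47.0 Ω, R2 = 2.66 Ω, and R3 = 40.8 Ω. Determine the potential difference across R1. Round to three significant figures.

V ≈ 3.45 mV

Total series resistance ΣR = 47.0 + 2.66 + 40.8 = 90.46 Ω.
Voltage divider: V = V_DC · (47.00 / 90.46) = 6.64 × 0.5196 = 3.450 mV.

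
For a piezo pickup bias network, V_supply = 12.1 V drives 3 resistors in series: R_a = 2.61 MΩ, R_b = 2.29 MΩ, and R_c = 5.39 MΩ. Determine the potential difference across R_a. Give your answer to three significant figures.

V ≈ 3.07 V

ΣR = 2.61 + 2.29 + 5.39 = 10.29 MΩ.
Voltage divider: V = V_supply · (2.610 / 10.29) = 12.1 × 0.2536 = 3.069 V.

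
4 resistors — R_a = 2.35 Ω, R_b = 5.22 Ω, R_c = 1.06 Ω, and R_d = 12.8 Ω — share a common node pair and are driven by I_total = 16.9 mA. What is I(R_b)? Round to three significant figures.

Conductances: ΣG = 1/2.35 + 1/5.22 + 1/1.06 + 1/12.8 = 1.639 (1/Ω).
By the current-divider rule, I = I_total · G_k/ΣG = 16.9 × 0.1169 = 1.976 mA.

I ≈ 1.98 mA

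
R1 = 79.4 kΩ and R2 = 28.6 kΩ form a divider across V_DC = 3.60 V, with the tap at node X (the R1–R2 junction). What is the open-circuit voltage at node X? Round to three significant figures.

V_th ≈ 0.953 V

With X open, the divider is unloaded: V_th = 3.60 × 28.6/108.0 = 0.9533 V.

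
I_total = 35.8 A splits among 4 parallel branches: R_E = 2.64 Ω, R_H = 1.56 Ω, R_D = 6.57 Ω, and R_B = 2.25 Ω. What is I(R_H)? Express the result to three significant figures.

ΣG = 1/2.64 + 1/1.56 + 1/6.57 + 1/2.25 = 1.616.
Current divider: I(R_H) = I_total · G_k/ΣG = 35.8 × (0.6410/1.616) = 35.8 × 0.3966 = 14.20 A.

I ≈ 14.2 A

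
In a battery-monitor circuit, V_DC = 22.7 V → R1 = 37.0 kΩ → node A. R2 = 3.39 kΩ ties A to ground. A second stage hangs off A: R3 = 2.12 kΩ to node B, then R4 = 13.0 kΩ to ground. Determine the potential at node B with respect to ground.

Looking into the second stage from A: R3 + R4 = 15.12 kΩ appears in parallel with R2.
Effective lower resistance at A: R2 ‖ 15.12 = 2.769 kΩ.
V_A = 22.7 × 2.769/(37.0 + 2.769) = 1.581 V.
Then the unloaded second divider: V_B = V_A × R4/(R3+R4) = 1.581 × 0.8598 = 1.359 V.

V_B ≈ 1.36 V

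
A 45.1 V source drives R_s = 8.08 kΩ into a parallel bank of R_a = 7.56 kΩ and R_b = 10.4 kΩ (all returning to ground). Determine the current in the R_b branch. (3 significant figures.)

I ≈ 1.52 mA

Parallel bank: R_p = 1/(1/7.56 + 1/10.4) = 4.378 kΩ.
Node voltage V_A = V_supply · R_p/(R_s + R_p) = 45.1 × 0.3514 = 15.85 V.
I(R_b) = V_A / R_b = 15.85/10.4 = 1.524 mA.
(Equivalently: I_total = 3.620 mA, then current-divider fraction G_k/ΣG = 0.4209.)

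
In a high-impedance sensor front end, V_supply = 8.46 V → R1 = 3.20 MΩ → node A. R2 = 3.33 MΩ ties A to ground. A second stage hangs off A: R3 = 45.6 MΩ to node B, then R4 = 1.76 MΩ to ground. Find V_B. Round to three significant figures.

Looking into the second stage from A: R3 + R4 = 47.36 MΩ appears in parallel with R2.
R2 ‖ (R3+R4) = 3.111 MΩ.
V_A = 8.46 × 3.111/(3.20 + 3.111) = 4.171 V.
V_B = V_A × 0.03716 = 0.1550 V.

V_B ≈ 0.155 V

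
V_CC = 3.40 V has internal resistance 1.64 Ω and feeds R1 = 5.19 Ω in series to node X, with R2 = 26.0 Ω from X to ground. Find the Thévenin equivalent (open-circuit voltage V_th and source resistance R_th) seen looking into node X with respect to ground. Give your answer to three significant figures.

V_th ≈ 2.69 V, R_th ≈ 5.41 Ω

R1' = 1.64 + 5.19 = 6.830 Ω (source resistance + R1).
Open-circuit (no load on X): V_th = V_CC · R2/(R1' + R2) = 3.40 × 26.0/(6.830 + 26.0) = 2.693 V.
With V_CC suppressed (replaced by a short), R_th = R1' ‖ R2 = (6.830 × 26.0)/(6.830 + 26.0) = 5.409 Ω.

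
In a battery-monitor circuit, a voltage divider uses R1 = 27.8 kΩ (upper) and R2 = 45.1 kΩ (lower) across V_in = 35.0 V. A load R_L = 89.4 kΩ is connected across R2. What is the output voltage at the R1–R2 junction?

V_out ≈ 18.2 V

The load sits in parallel with R2, giving an effective lower resistance R2' = R2·R_L/(R2+R_L) = 29.98 kΩ.
Voltage divider with the loaded lower leg: V_out = 35.0 × 29.98/(27.8 + 29.98) = 35.0 × 0.5188 = 18.16 V.
(Unloaded it would be 21.7 V; the load pulls it down.)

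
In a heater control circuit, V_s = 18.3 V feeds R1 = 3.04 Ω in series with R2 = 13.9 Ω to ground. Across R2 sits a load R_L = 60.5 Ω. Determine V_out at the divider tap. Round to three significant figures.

R2 ‖ R_L = (13.9 × 60.5)/(13.9 + 60.5) = 11.30 Ω.
Now apply the divider: V_out = 18.3 × 0.7881 = 14.42 V.
(Unloaded it would be 15.0 V; the load pulls it down.)

V_out ≈ 14.4 V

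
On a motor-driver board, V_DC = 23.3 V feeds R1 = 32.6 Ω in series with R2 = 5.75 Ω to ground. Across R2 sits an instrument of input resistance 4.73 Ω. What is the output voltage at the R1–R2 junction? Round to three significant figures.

First combine the lower leg with the load: R2 ‖ R_L = 2.595 Ω.
Then V_out = V_DC · R2'/(R1 + R2') = 23.3 × 2.595/35.20 = 1.718 V.
(Unloaded it would be 3.49 V; the load pulls it down.)

V_out ≈ 1.72 V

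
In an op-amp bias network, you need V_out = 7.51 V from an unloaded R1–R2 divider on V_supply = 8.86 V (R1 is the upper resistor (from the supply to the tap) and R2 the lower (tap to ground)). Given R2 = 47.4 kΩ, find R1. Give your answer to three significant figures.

R1 ≈ 8.52 kΩ

The divider ratio is R2/(R1+R2) = 7.51/8.86 = 0.8476.
R1 = R2·(1/k − 1) = 47.4 × 0.1798 = 8.521 kΩ.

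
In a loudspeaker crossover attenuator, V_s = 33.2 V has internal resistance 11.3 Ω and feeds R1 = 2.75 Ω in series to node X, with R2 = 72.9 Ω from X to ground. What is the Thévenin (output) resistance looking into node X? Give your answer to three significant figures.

R_th ≈ 11.8 Ω

R1' = 11.3 + 2.75 = 14.05 Ω (source resistance + R1).
Looking into X with the source shorted: R_th = R1'·R2/(R1'+R2) = 14.05 × 72.9/86.95 = 11.78 Ω.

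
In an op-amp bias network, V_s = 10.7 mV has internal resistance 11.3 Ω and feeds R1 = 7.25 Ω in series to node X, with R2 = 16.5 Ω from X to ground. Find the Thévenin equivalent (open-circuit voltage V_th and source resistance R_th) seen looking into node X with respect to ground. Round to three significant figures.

V_th ≈ 5.04 mV, R_th ≈ 8.73 Ω

R1' = 11.3 + 7.25 = 18.55 Ω (source resistance + R1).
V_th is the unloaded tap voltage: V_s · R2/(R1'+R2) = 10.7 × 0.4708 = 5.037 mV.
Looking into X with the source shorted: R_th = R1'·R2/(R1'+R2) = 18.55 × 16.5/35.05 = 8.733 Ω.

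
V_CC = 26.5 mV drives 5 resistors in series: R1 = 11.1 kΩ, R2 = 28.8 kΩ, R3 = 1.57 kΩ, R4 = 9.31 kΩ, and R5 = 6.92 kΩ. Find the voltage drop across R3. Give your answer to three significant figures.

V ≈ 0.721 mV

ΣR = 11.1 + 28.8 + 1.57 + 9.31 + 6.92 = 57.70 kΩ.
Voltage divider: V = V_CC · (1.570 / 57.70) = 26.5 × 0.02721 = 0.7211 mV.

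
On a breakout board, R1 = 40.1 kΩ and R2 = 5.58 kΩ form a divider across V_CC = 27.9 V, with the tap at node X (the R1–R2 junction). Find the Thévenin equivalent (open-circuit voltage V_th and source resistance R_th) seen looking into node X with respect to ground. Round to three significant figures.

V_th ≈ 3.41 V, R_th ≈ 4.90 kΩ

V_th is the unloaded tap voltage: V_CC · R2/(R1+R2) = 27.9 × 0.1222 = 3.408 V.
Zeroing V_CC shorts the top of R1 to ground, so R_th = R1 ‖ R2 = 4.898 kΩ.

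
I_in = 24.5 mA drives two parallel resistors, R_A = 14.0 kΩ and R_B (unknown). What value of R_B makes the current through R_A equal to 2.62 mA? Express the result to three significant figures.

The fraction through R_A equals R_B/(R_A+R_B).
With f = 0.1069, R_B = R_A · f/(1−f) = 14.0 × 0.1197 = 1.676 kΩ.

R_B ≈ 1.68 kΩ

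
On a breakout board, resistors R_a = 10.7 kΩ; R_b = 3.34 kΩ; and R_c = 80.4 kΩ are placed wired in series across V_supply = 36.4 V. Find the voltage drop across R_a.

V ≈ 4.12 V

Series total: ΣR = 10.7 + 3.34 + 80.4 = 94.44 kΩ.
V = V_supply · R/ΣR = 36.4 × 0.1133 = 4.124 V.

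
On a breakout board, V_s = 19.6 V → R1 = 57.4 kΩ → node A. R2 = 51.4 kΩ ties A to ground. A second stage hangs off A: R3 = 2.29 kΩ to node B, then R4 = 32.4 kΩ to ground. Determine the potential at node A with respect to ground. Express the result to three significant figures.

V_A ≈ 5.20 V

Node A sees R2 in parallel with the series input of stage 2, R3 + R4 = 34.69 kΩ.
R2 ‖ (R3+R4) = 20.71 kΩ.
First divider: V_A = V_s · 20.71/(57.4 + 20.71) = 5.197 V.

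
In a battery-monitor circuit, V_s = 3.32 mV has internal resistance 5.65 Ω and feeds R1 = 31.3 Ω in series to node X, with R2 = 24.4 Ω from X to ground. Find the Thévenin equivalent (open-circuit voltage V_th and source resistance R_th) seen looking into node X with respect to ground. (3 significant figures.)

V_th ≈ 1.32 mV, R_th ≈ 14.7 Ω

R1' = 5.65 + 31.3 = 36.95 Ω (source resistance + R1).
With X open, the divider is unloaded: V_th = 3.32 × 24.4/61.35 = 1.320 mV.
Looking into X with the source shorted: R_th = R1'·R2/(R1'+R2) = 36.95 × 24.4/61.35 = 14.70 Ω.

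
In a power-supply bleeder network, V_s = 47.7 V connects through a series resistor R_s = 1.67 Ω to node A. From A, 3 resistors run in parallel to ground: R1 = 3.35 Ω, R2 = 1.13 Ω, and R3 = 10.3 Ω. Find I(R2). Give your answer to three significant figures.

I ≈ 13.4 A

Equivalent of the parallel group: R_p = 0.7809 Ω.
Node voltage V_A = V_s · R_p/(R_s + R_p) = 47.7 × 0.3186 = 15.20 V.
Branch current I = V_A/R2 = 15.20/1.13 = 13.45 A.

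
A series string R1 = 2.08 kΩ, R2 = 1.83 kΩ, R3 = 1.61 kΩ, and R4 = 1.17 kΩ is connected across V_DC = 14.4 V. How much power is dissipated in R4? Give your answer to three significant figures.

Series current I = V_DC/ΣR = 14.4/6.690 = 2.152 mA.
P = I²R = 4.633 × 1.17 = 5.421 mW.

P ≈ 5.42 mW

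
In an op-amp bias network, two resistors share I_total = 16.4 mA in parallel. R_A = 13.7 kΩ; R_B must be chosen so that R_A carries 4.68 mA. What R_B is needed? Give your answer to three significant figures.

Two-branch current divider: I_A = I_total · R_B/(R_A + R_B).
4.68/16.4 = R_B/(R_A + R_B) → R_B = R_A · (0.2854)/(1 − 0.2854) = 13.7 × 0.3993 = 5.471 kΩ.

R_B ≈ 5.47 kΩ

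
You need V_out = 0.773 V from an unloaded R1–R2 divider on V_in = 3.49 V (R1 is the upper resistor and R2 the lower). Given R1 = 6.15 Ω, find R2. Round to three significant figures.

R2 ≈ 1.75 Ω

The divider ratio is R2/(R1+R2) = 0.773/3.49 = 0.2215.
Rearranging, R2 = R1·k/(1−k) = 6.15 × 0.2845 = 1.750 Ω.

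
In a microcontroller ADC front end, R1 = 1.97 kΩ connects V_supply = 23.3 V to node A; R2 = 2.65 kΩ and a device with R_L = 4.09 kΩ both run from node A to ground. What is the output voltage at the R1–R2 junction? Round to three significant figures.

V_out ≈ 10.5 V

First combine the lower leg with the load: R2 ‖ R_L = 1.608 kΩ.
Then V_out = V_supply · R2'/(R1 + R2') = 23.3 × 1.608/3.578 = 10.47 V.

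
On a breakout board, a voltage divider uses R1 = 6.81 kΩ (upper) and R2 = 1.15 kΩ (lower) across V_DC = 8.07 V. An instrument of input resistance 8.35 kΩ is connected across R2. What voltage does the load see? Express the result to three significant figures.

V_out ≈ 1.04 V

R2 ‖ R_L = (1.15 × 8.35)/(1.15 + 8.35) = 1.011 kΩ.
Now apply the divider: V_out = 8.07 × 0.1292 = 1.043 V.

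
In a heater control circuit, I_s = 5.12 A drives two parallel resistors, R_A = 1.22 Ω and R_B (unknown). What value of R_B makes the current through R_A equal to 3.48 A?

In a two-way split, I_A/I_s = R_B/(R_A + R_B).
With f = 0.6797, R_B = R_A · f/(1−f) = 1.22 × 2.122 = 2.589 Ω.

R_B ≈ 2.59 Ω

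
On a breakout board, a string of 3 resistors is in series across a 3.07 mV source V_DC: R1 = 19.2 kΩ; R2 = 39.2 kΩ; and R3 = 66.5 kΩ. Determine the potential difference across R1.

V ≈ 0.472 mV

Total series resistance ΣR = 19.2 + 39.2 + 66.5 = 124.9 kΩ.
By the voltage-divider rule, V = 3.07 × 19.20/124.9 = 0.4719 mV.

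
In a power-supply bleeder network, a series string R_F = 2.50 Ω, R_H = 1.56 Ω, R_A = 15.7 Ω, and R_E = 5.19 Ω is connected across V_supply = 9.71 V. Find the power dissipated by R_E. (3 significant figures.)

P ≈ 0.786 W

Series current I = V_supply/ΣR = 9.71/24.95 = 0.3892 A.
P = I²R = 0.1515 × 5.19 = 0.7861 W.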